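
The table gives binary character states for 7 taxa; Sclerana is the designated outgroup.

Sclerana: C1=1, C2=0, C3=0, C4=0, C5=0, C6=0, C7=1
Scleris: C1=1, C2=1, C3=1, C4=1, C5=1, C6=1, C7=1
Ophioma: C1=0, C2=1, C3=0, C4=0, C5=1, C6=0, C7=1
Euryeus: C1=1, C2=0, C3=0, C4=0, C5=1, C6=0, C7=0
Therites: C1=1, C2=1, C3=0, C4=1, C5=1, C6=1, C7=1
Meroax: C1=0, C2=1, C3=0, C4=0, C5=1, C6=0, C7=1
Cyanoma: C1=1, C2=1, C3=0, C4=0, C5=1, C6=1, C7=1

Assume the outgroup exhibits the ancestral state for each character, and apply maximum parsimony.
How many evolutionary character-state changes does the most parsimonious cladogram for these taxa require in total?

7

Character polarity is set by the outgroup: the derived state is whichever differs from the outgroup's state, so for C1, C7 the derived state is '0', and for the remaining characters it is '1'.
C1: derived state '0' in Meroax and Ophioma only — synapomorphy for {Meroax, Ophioma}.
Only Cyanoma, Meroax, Ophioma, Scleris, and Therites show the derived state '1' for C2, supporting them as a clade.
C3 (derived state '1') is unique to Scleris (autapomorphy; uninformative for grouping).
C4 (derived state '1') is shared by Scleris and Therites — a synapomorphy uniting that clade.
C5 (derived state '1') is shared by all ingroup taxa — unites the whole ingroup.
C6 (derived state '1') is shared by Cyanoma, Scleris, and Therites — a synapomorphy uniting that clade.
C7: derived state '0' in Euryeus only — an autapomorphy, so it tells us nothing about relationships among taxa.
Most parsimonious ingroup topology: ((((Scleris,Therites),Cyanoma),(Ophioma,Meroax)),Euryeus).
Changes per character on this tree: C1: 1; C2: 1; C3: 1; C4: 1; C5: 1; C6: 1; C7: 1.
Total = 7.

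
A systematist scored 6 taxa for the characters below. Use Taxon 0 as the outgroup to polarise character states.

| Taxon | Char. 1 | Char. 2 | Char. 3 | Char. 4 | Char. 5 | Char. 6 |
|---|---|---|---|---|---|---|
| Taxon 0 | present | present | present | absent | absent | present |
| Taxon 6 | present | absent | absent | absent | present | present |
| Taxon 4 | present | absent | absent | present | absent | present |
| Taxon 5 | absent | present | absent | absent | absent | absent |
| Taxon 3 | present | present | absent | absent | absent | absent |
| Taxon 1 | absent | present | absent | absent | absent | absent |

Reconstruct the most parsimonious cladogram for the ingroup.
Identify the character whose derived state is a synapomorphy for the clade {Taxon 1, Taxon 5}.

Character polarity is set by the outgroup: the derived state is whichever differs from the outgroup's state, so for Char. 1, Char. 2, Char. 3, Char. 6 the derived state is 'absent', and for the remaining characters it is 'present'.
Only Taxon 1 and Taxon 5 show the derived state 'absent' for Char. 1, supporting them as a clade.
Only Taxon 4 and Taxon 6 show the derived state 'absent' for Char. 2, supporting them as a clade.
Char. 3 (derived state 'absent') is shared by all ingroup taxa — unites the whole ingroup.
Char. 4: derived state 'present' in Taxon 4 only — an autapomorphy, so it tells us nothing about relationships among taxa.
Char. 5: derived state 'present' in Taxon 6 only — an autapomorphy, so it tells us nothing about relationships among taxa.
Only Taxon 1, Taxon 3, and Taxon 5 show the derived state 'absent' for Char. 6, supporting them as a clade.
Most parsimonious ingroup topology: ((Taxon 6,Taxon 4),((Taxon 5,Taxon 1),Taxon 3)).
The clade {Taxon 1, Taxon 5} is supported by Char. 1: its derived state 'absent' occurs in exactly those taxa and in no other taxon (including the outgroup).

Char. 1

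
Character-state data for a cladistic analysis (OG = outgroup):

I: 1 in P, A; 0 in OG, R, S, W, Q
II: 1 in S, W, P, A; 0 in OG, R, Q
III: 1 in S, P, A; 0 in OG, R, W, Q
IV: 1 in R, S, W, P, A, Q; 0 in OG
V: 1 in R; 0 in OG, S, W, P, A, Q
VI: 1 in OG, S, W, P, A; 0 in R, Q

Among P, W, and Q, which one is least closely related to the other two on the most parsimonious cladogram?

Q

Character polarity is set by the outgroup: the derived state is whichever differs from the outgroup's state, so for VI the derived state is '0', and for the remaining characters it is '1'.
Only A and P show the derived state '1' for I, supporting them as a clade.
II: derived state '1' in A, P, S, and W only — synapomorphy for {A, P, S, W}.
Only A, P, and S show the derived state '1' for III, supporting them as a clade.
IV (derived state '1') is shared by all ingroup taxa — unites the whole ingroup.
V (derived state '1') is unique to R (autapomorphy; uninformative for grouping).
VI (derived state '0') is shared by Q and R — a synapomorphy uniting that clade.
Most parsimonious ingroup topology: ((R,Q),((S,(P,A)),W)).
W and P share a more recent common ancestor with each other than either does with Q, so Q is the least closely related of the three.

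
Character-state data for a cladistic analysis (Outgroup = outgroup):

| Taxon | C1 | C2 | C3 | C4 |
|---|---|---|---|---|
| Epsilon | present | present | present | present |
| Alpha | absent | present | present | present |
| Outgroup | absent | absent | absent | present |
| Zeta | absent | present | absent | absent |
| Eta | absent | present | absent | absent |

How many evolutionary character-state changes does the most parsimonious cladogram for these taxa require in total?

4

Character polarity is set by the outgroup: the derived state is whichever differs from the outgroup's state, so for C4 the derived state is 'absent', and for the remaining characters it is 'present'.
C1 (derived state 'present') is unique to Epsilon (autapomorphy; uninformative for grouping).
C2 (derived state 'present') is shared by all ingroup taxa — unites the whole ingroup.
Only Alpha and Epsilon show the derived state 'present' for C3, supporting them as a clade.
C4: derived state 'absent' in Eta and Zeta only — synapomorphy for {Eta, Zeta}.
Most parsimonious ingroup topology: ((Epsilon,Alpha),(Eta,Zeta)).
Changes per character on this tree: C1: 1; C2: 1; C3: 1; C4: 1.
Total = 4.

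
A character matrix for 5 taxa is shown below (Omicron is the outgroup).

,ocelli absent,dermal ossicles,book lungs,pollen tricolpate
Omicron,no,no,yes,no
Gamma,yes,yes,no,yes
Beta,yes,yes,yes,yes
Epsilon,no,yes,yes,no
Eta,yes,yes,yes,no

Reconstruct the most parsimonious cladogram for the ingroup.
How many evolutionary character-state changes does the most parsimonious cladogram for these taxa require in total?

Character polarity is set by the outgroup: the derived state is whichever differs from the outgroup's state, so for book lungs the derived state is 'no', and for the remaining characters it is 'yes'.
Only Beta, Eta, and Gamma show the derived state 'yes' for ocelli absent, supporting them as a clade.
dermal ossicles (derived state 'yes') is shared by all ingroup taxa — unites the whole ingroup.
book lungs: derived state 'no' in Gamma only — an autapomorphy, so it tells us nothing about relationships among taxa.
pollen tricolpate (derived state 'yes') is shared by Beta and Gamma — a synapomorphy uniting that clade.
Most parsimonious ingroup topology: (((Gamma,Beta),Eta),Epsilon).
Changes per character on this tree: ocelli absent: 1; dermal ossicles: 1; book lungs: 1; pollen tricolpate: 1.
Total = 4.

4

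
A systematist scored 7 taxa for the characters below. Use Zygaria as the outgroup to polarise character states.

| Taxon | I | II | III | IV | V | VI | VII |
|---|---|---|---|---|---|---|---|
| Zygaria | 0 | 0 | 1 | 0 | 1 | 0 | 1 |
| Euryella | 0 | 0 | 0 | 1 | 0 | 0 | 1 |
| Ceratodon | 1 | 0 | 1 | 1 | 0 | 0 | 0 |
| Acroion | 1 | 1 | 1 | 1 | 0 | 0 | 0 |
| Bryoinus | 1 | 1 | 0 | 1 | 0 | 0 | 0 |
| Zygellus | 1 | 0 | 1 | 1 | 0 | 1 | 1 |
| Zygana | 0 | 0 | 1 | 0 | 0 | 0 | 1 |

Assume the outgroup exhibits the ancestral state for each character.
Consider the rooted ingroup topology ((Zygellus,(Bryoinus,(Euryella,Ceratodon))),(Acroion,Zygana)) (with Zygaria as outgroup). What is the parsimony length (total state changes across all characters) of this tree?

Map each character onto ((Zygellus,(Bryoinus,(Euryella,Ceratodon))),(Acroion,Zygana)) (rooted by Zygaria) and count the minimum state changes it requires (Fitch parsimony):
I: 3; II: 2; III: 2; IV: 2; V: 1; VI: 1; VII: 3.
Total tree length = 14.

14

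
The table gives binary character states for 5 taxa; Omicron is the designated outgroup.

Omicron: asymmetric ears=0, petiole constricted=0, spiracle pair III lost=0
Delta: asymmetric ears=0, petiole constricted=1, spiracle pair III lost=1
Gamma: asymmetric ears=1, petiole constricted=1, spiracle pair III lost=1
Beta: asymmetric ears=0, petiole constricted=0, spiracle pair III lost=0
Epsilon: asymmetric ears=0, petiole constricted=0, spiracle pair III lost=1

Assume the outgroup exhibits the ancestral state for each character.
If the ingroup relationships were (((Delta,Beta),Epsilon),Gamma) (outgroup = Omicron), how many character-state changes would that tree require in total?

Map each character onto (((Delta,Beta),Epsilon),Gamma) (rooted by Omicron) and count the minimum state changes it requires (Fitch parsimony):
asymmetric ears: 1; petiole constricted: 2; spiracle pair III lost: 2.
Total tree length = 5.

5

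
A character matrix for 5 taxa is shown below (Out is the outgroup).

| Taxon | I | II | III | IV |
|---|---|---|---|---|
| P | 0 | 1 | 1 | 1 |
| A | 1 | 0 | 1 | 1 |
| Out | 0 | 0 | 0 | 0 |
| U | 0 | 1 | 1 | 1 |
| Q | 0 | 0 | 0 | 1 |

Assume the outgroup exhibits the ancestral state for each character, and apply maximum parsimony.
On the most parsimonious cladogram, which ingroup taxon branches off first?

Q

The outgroup has state '0' for every character, so '1' is the derived state throughout.
I (derived state '1') is unique to A (autapomorphy; uninformative for grouping).
II: derived state '1' in P and U only — synapomorphy for {P, U}.
III (derived state '1') is shared by A, P, and U — a synapomorphy uniting that clade.
All ingroup taxa share the derived state '1' for IV; it defines the ingroup but does not resolve relationships within it.
Most parsimonious ingroup topology: (((U,P),A),Q).
Q is sister to the clade containing all other ingroup taxa, so it is the earliest-diverging (most basal) ingroup lineage.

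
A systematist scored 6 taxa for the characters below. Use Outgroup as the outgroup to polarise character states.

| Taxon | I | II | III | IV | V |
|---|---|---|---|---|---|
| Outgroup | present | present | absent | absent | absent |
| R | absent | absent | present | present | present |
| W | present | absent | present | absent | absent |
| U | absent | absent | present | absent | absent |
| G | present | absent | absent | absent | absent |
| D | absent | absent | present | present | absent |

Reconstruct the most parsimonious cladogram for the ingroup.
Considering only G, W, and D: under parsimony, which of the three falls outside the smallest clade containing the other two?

G

Character polarity is set by the outgroup: the derived state is whichever differs from the outgroup's state, so for I, II the derived state is 'absent', and for the remaining characters it is 'present'.
Only D, R, and U show the derived state 'absent' for I, supporting them as a clade.
All ingroup taxa share the derived state 'absent' for II; it defines the ingroup but does not resolve relationships within it.
III: derived state 'present' in D, R, U, and W only — synapomorphy for {D, R, U, W}.
Only D and R show the derived state 'present' for IV, supporting them as a clade.
V: derived state 'present' in R only — an autapomorphy, so it tells us nothing about relationships among taxa.
Most parsimonious ingroup topology: ((((R,D),U),W),G).
D and W share a more recent common ancestor with each other than either does with G, so G is the least closely related of the three.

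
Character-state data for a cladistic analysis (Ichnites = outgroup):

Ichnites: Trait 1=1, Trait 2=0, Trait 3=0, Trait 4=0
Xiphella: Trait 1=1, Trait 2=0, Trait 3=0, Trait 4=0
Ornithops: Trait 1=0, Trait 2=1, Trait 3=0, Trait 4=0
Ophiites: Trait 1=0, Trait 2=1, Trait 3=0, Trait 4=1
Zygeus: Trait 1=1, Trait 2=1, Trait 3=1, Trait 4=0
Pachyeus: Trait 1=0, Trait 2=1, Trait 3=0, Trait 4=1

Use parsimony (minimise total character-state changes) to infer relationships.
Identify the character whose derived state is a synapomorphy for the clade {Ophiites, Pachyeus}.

Trait 4

Character polarity is set by the outgroup: the derived state is whichever differs from the outgroup's state, so for Trait 1 the derived state is '0', and for the remaining characters it is '1'.
Only Ophiites, Ornithops, and Pachyeus show the derived state '0' for Trait 1, supporting them as a clade.
Only Ophiites, Ornithops, Pachyeus, and Zygeus show the derived state '1' for Trait 2, supporting them as a clade.
Trait 3 (derived state '1') is unique to Zygeus (autapomorphy; uninformative for grouping).
Trait 4 (derived state '1') is shared by Ophiites and Pachyeus — a synapomorphy uniting that clade.
Most parsimonious ingroup topology: (Xiphella,((Ornithops,(Ophiites,Pachyeus)),Zygeus)).
The clade {Ophiites, Pachyeus} is supported by Trait 4: its derived state '1' occurs in exactly those taxa and in no other taxon (including the outgroup).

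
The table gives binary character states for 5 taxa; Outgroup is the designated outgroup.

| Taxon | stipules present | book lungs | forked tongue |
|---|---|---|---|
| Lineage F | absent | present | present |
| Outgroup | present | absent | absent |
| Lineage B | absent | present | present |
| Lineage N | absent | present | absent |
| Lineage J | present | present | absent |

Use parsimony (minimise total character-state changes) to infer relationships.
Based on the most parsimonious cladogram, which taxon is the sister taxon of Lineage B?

Character polarity is set by the outgroup: the derived state is whichever differs from the outgroup's state, so for stipules present the derived state is 'absent', and for the remaining characters it is 'present'.
Only Lineage B, Lineage F, and Lineage N show the derived state 'absent' for stipules present, supporting them as a clade.
book lungs (derived state 'present') is shared by all ingroup taxa — unites the whole ingroup.
forked tongue (derived state 'present') is shared by Lineage B and Lineage F — a synapomorphy uniting that clade.
Most parsimonious ingroup topology: (((Lineage F,Lineage B),Lineage N),Lineage J).
Lineage B and Lineage F form a cherry on this tree, so they are sister taxa.

Lineage F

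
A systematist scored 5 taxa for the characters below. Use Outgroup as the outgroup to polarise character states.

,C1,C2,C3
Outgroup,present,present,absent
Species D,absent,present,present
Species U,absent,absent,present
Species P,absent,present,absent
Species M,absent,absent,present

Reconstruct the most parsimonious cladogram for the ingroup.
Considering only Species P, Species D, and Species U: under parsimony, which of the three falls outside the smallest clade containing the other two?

Character polarity is set by the outgroup: the derived state is whichever differs from the outgroup's state, so for C1, C2 the derived state is 'absent', and for the remaining characters it is 'present'.
All ingroup taxa share the derived state 'absent' for C1; it defines the ingroup but does not resolve relationships within it.
Only Species M and Species U show the derived state 'absent' for C2, supporting them as a clade.
C3: derived state 'present' in Species D, Species M, and Species U only — synapomorphy for {Species D, Species M, Species U}.
Most parsimonious ingroup topology: ((Species D,(Species U,Species M)),Species P).
Species U and Species D share a more recent common ancestor with each other than either does with Species P, so Species P is the least closely related of the three.

Species P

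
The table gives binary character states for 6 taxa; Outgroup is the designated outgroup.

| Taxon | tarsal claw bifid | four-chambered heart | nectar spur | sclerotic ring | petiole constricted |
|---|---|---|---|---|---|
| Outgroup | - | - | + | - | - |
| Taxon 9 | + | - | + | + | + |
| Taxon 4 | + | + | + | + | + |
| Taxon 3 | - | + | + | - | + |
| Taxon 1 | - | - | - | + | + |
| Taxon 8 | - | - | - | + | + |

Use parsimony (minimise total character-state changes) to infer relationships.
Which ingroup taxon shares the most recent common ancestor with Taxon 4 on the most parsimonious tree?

Character polarity is set by the outgroup: the derived state is whichever differs from the outgroup's state, so for nectar spur the derived state is '-', and for the remaining characters it is '+'.
Only Taxon 4 and Taxon 9 show the derived state '+' for tarsal claw bifid, supporting them as a clade.
four-chambered heart (state '+') occurs in Taxon 3 and Taxon 4 but conflicts with the nesting implied by the other characters — most parsimoniously interpreted as homoplasy.
nectar spur (derived state '-') is shared by Taxon 1 and Taxon 8 — a synapomorphy uniting that clade.
sclerotic ring: derived state '+' in Taxon 1, Taxon 4, Taxon 8, and Taxon 9 only — synapomorphy for {Taxon 1, Taxon 4, Taxon 8, Taxon 9}.
All ingroup taxa share the derived state '+' for petiole constricted; it defines the ingroup but does not resolve relationships within it.
Most parsimonious ingroup topology: (((Taxon 9,Taxon 4),(Taxon 1,Taxon 8)),Taxon 3).
Taxon 4 and Taxon 9 form a cherry on this tree, so they are sister taxa.

Taxon 9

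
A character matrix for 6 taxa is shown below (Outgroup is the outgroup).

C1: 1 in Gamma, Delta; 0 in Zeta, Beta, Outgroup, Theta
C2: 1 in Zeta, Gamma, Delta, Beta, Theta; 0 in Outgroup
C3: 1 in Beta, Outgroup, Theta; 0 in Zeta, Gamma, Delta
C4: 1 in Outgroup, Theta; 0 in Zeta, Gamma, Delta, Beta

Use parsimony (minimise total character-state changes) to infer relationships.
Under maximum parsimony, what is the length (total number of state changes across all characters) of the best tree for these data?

Character polarity is set by the outgroup: the derived state is whichever differs from the outgroup's state, so for C3, C4 the derived state is '0', and for the remaining characters it is '1'.
Only Delta and Gamma show the derived state '1' for C1, supporting them as a clade.
C2 (derived state '1') is shared by all ingroup taxa — unites the whole ingroup.
Only Delta, Gamma, and Zeta show the derived state '0' for C3, supporting them as a clade.
C4: derived state '0' in Beta, Delta, Gamma, and Zeta only — synapomorphy for {Beta, Delta, Gamma, Zeta}.
Most parsimonious ingroup topology: ((((Gamma,Delta),Zeta),Beta),Theta).
Changes per character on this tree: C1: 1; C2: 1; C3: 1; C4: 1.
Total = 4.

4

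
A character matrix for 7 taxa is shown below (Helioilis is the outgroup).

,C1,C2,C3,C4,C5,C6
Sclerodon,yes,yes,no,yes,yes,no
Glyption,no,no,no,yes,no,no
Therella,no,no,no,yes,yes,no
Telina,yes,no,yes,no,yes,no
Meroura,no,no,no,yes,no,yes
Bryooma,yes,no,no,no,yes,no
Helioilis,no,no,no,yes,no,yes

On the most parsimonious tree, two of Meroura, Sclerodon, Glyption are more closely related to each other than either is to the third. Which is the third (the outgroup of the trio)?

Meroura

Character polarity is set by the outgroup: the derived state is whichever differs from the outgroup's state, so for C4, C6 the derived state is 'no', and for the remaining characters it is 'yes'.
C1 (derived state 'yes') is shared by Bryooma, Sclerodon, and Telina — a synapomorphy uniting that clade.
C2: derived state 'yes' in Sclerodon only — an autapomorphy, so it tells us nothing about relationships among taxa.
C3 (derived state 'yes') is unique to Telina (autapomorphy; uninformative for grouping).
C4 (derived state 'no') is shared by Bryooma and Telina — a synapomorphy uniting that clade.
C5: derived state 'yes' in Bryooma, Sclerodon, Telina, and Therella only — synapomorphy for {Bryooma, Sclerodon, Telina, Therella}.
C6: derived state 'no' in Bryooma, Glyption, Sclerodon, Telina, and Therella only — synapomorphy for {Bryooma, Glyption, Sclerodon, Telina, Therella}.
Most parsimonious ingroup topology: (((((Bryooma,Telina),Sclerodon),Therella),Glyption),Meroura).
Glyption and Sclerodon share a more recent common ancestor with each other than either does with Meroura, so Meroura is the least closely related of the three.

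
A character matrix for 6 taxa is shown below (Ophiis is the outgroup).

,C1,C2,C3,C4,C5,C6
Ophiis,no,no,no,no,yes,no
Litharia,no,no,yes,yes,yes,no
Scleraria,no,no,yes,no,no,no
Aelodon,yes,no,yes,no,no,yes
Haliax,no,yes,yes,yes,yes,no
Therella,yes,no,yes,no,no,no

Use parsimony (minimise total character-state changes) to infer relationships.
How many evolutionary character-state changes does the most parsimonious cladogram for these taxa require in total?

Character polarity is set by the outgroup: the derived state is whichever differs from the outgroup's state, so for C5 the derived state is 'no', and for the remaining characters it is 'yes'.
C1 (derived state 'yes') is shared by Aelodon and Therella — a synapomorphy uniting that clade.
C2 (derived state 'yes') is unique to Haliax (autapomorphy; uninformative for grouping).
C3 (derived state 'yes') is shared by all ingroup taxa — unites the whole ingroup.
Only Haliax and Litharia show the derived state 'yes' for C4, supporting them as a clade.
C5 (derived state 'no') is shared by Aelodon, Scleraria, and Therella — a synapomorphy uniting that clade.
C6: derived state 'yes' in Aelodon only — an autapomorphy, so it tells us nothing about relationships among taxa.
Most parsimonious ingroup topology: ((Litharia,Haliax),(Scleraria,(Aelodon,Therella))).
Changes per character on this tree: C1: 1; C2: 1; C3: 1; C4: 1; C5: 1; C6: 1.
Total = 6.

6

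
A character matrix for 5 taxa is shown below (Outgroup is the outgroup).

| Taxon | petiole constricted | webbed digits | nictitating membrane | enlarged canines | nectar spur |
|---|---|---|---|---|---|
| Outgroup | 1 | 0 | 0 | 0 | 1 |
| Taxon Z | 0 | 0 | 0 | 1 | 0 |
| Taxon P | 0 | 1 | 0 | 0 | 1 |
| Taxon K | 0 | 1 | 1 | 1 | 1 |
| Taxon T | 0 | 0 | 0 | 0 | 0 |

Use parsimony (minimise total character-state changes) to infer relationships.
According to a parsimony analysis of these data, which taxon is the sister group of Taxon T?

Taxon Z

Character polarity is set by the outgroup: the derived state is whichever differs from the outgroup's state, so for petiole constricted, nectar spur the derived state is '0', and for the remaining characters it is '1'.
petiole constricted (derived state '0') is shared by all ingroup taxa — unites the whole ingroup.
webbed digits (derived state '1') is shared by Taxon K and Taxon P — a synapomorphy uniting that clade.
nictitating membrane (derived state '1') is unique to Taxon K (autapomorphy; uninformative for grouping).
enlarged canines (state '1') occurs in Taxon K and Taxon Z but conflicts with the nesting implied by the other characters — most parsimoniously interpreted as homoplasy.
nectar spur (derived state '0') is shared by Taxon T and Taxon Z — a synapomorphy uniting that clade.
Most parsimonious ingroup topology: ((Taxon Z,Taxon T),(Taxon P,Taxon K)).
Taxon T and Taxon Z form a cherry on this tree, so they are sister taxa.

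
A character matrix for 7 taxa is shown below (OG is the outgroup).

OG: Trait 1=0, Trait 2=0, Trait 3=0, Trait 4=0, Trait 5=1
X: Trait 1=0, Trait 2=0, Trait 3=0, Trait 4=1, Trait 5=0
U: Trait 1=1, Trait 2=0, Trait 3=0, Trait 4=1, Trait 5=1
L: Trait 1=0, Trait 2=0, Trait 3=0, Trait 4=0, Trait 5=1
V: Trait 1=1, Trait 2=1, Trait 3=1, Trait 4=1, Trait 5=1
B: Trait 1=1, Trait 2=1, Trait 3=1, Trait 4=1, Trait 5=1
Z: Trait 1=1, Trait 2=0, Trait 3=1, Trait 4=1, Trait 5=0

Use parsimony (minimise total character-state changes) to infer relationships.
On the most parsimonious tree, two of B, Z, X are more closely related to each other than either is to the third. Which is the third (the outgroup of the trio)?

Character polarity is set by the outgroup: the derived state is whichever differs from the outgroup's state, so for Trait 5 the derived state is '0', and for the remaining characters it is '1'.
Only B, U, V, and Z show the derived state '1' for Trait 1, supporting them as a clade.
Only B and V show the derived state '1' for Trait 2, supporting them as a clade.
Trait 3: derived state '1' in B, V, and Z only — synapomorphy for {B, V, Z}.
Trait 4: derived state '1' in B, U, V, X, and Z only — synapomorphy for {B, U, V, X, Z}.
Trait 5 groups X and Z, which is incompatible with the clades supported by the remaining characters; treating it as convergent (homoplasy) costs fewer steps than any alternative tree.
Most parsimonious ingroup topology: ((X,(U,((V,B),Z))),L).
Z and B share a more recent common ancestor with each other than either does with X, so X is the least closely related of the three.

X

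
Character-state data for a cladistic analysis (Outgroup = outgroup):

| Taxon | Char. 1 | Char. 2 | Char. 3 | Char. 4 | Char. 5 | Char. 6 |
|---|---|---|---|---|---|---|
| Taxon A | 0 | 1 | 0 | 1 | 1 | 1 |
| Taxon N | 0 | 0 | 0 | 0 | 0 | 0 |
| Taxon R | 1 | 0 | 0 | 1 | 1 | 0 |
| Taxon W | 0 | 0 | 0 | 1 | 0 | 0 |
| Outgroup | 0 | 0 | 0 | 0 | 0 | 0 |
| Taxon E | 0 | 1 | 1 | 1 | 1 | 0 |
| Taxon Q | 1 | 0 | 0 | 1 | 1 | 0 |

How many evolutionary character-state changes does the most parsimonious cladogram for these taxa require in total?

The outgroup has state '0' for every character, so '1' is the derived state throughout.
Char. 1: derived state '1' in Taxon Q and Taxon R only — synapomorphy for {Taxon Q, Taxon R}.
Char. 2 (derived state '1') is shared by Taxon A and Taxon E — a synapomorphy uniting that clade.
Char. 3: derived state '1' in Taxon E only — an autapomorphy, so it tells us nothing about relationships among taxa.
Char. 4 (derived state '1') is shared by Taxon A, Taxon E, Taxon Q, Taxon R, and Taxon W — a synapomorphy uniting that clade.
Char. 5 (derived state '1') is shared by Taxon A, Taxon E, Taxon Q, and Taxon R — a synapomorphy uniting that clade.
Char. 6 (derived state '1') is unique to Taxon A (autapomorphy; uninformative for grouping).
Most parsimonious ingroup topology: ((((Taxon A,Taxon E),(Taxon Q,Taxon R)),Taxon W),Taxon N).
Changes per character on this tree: Char. 1: 1; Char. 2: 1; Char. 3: 1; Char. 4: 1; Char. 5: 1; Char. 6: 1.
Total = 6.

6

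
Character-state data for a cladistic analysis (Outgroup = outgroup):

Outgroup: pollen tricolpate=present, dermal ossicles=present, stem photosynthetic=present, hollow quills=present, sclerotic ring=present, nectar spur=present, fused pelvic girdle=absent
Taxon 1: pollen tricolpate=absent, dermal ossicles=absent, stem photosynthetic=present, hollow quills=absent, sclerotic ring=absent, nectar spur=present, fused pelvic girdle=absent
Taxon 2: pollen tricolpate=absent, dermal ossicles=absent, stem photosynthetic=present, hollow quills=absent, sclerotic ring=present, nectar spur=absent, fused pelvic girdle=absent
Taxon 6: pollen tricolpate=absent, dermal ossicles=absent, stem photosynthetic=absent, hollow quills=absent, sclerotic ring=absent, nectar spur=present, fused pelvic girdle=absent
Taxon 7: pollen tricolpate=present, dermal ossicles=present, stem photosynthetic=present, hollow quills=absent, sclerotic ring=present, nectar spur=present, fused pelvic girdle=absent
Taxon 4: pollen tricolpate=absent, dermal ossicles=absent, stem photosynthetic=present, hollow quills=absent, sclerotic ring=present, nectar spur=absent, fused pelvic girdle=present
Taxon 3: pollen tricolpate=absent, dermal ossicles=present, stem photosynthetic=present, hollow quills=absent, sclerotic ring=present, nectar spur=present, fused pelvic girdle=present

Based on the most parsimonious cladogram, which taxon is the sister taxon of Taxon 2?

Character polarity is set by the outgroup: the derived state is whichever differs from the outgroup's state, so for pollen tricolpate, dermal ossicles, stem photosynthetic, hollow quills, sclerotic ring, nectar spur the derived state is 'absent', and for the remaining characters it is 'present'.
Only Taxon 1, Taxon 2, Taxon 3, Taxon 4, and Taxon 6 show the derived state 'absent' for pollen tricolpate, supporting them as a clade.
dermal ossicles: derived state 'absent' in Taxon 1, Taxon 2, Taxon 4, and Taxon 6 only — synapomorphy for {Taxon 1, Taxon 2, Taxon 4, Taxon 6}.
stem photosynthetic (derived state 'absent') is unique to Taxon 6 (autapomorphy; uninformative for grouping).
All ingroup taxa share the derived state 'absent' for hollow quills; it defines the ingroup but does not resolve relationships within it.
Only Taxon 1 and Taxon 6 show the derived state 'absent' for sclerotic ring, supporting them as a clade.
nectar spur (derived state 'absent') is shared by Taxon 2 and Taxon 4 — a synapomorphy uniting that clade.
fused pelvic girdle groups Taxon 3 and Taxon 4, which is incompatible with the clades supported by the remaining characters; treating it as convergent (homoplasy) costs fewer steps than any alternative tree.
Most parsimonious ingroup topology: ((((Taxon 1,Taxon 6),(Taxon 2,Taxon 4)),Taxon 3),Taxon 7).
Taxon 2 and Taxon 4 form a cherry on this tree, so they are sister taxa.

Taxon 4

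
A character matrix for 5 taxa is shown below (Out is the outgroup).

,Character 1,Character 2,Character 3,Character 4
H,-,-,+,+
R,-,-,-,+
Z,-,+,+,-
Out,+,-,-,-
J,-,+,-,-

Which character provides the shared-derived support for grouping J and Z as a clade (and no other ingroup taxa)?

Character 2

Character polarity is set by the outgroup: the derived state is whichever differs from the outgroup's state, so for Character 1 the derived state is '-', and for the remaining characters it is '+'.
Character 1 (derived state '-') is shared by all ingroup taxa — unites the whole ingroup.
Character 2: derived state '+' in J and Z only — synapomorphy for {J, Z}.
Character 3 (state '+') occurs in H and Z but conflicts with the nesting implied by the other characters — most parsimoniously interpreted as homoplasy.
Character 4 (derived state '+') is shared by H and R — a synapomorphy uniting that clade.
Most parsimonious ingroup topology: ((J,Z),(R,H)).
The clade {J, Z} is supported by Character 2: its derived state '+' occurs in exactly those taxa and in no other taxon (including the outgroup).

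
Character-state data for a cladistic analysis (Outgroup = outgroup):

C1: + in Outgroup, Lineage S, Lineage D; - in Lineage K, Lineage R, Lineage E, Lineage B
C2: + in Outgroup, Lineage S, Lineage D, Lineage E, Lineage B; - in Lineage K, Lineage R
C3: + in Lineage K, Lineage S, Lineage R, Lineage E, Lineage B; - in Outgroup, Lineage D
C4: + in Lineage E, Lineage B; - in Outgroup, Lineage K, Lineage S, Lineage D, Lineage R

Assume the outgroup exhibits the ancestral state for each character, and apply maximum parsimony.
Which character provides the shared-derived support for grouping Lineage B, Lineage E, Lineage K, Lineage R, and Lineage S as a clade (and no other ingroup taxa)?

Character polarity is set by the outgroup: the derived state is whichever differs from the outgroup's state, so for C1, C2 the derived state is '-', and for the remaining characters it is '+'.
C1: derived state '-' in Lineage B, Lineage E, Lineage K, and Lineage R only — synapomorphy for {Lineage B, Lineage E, Lineage K, Lineage R}.
C2: derived state '-' in Lineage K and Lineage R only — synapomorphy for {Lineage K, Lineage R}.
C3: derived state '+' in Lineage B, Lineage E, Lineage K, Lineage R, and Lineage S only — synapomorphy for {Lineage B, Lineage E, Lineage K, Lineage R, Lineage S}.
C4: derived state '+' in Lineage B and Lineage E only — synapomorphy for {Lineage B, Lineage E}.
Most parsimonious ingroup topology: ((((Lineage K,Lineage R),(Lineage E,Lineage B)),Lineage S),Lineage D).
The clade {Lineage B, Lineage E, Lineage K, Lineage R, Lineage S} is supported by C3: its derived state '+' occurs in exactly those taxa and in no other taxon (including the outgroup).

C3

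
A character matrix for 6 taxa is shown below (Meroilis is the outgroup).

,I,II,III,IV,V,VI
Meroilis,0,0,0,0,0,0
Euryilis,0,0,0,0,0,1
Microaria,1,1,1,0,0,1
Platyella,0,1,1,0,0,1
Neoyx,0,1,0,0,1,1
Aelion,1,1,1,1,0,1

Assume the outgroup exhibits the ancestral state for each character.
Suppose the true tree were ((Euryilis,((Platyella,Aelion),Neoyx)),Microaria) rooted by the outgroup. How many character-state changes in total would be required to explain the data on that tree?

9

Map each character onto ((Euryilis,((Platyella,Aelion),Neoyx)),Microaria) (rooted by Meroilis) and count the minimum state changes it requires (Fitch parsimony):
I: 2; II: 2; III: 2; IV: 1; V: 1; VI: 1.
Total tree length = 9.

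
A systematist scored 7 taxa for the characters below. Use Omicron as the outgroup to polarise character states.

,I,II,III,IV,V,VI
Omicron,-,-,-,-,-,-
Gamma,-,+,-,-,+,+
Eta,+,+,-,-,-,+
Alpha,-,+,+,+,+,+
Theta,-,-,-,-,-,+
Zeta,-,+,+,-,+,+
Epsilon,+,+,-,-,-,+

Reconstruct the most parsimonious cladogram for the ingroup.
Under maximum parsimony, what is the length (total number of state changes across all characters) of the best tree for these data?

6

The outgroup has state '-' for every character, so '+' is the derived state throughout.
I (derived state '+') is shared by Epsilon and Eta — a synapomorphy uniting that clade.
Only Alpha, Epsilon, Eta, Gamma, and Zeta show the derived state '+' for II, supporting them as a clade.
III: derived state '+' in Alpha and Zeta only — synapomorphy for {Alpha, Zeta}.
IV: derived state '+' in Alpha only — an autapomorphy, so it tells us nothing about relationships among taxa.
V (derived state '+') is shared by Alpha, Gamma, and Zeta — a synapomorphy uniting that clade.
All ingroup taxa share the derived state '+' for VI; it defines the ingroup but does not resolve relationships within it.
Most parsimonious ingroup topology: (((Gamma,(Alpha,Zeta)),(Eta,Epsilon)),Theta).
Changes per character on this tree: I: 1; II: 1; III: 1; IV: 1; V: 1; VI: 1.
Total = 6.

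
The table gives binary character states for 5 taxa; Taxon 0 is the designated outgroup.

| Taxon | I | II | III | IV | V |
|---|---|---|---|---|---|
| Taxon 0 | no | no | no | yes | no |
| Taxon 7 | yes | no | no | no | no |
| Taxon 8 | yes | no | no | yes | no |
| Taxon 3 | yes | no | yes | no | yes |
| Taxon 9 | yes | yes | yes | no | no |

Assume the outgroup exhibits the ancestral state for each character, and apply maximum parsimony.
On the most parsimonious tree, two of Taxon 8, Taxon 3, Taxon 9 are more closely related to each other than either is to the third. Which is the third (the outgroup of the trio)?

Character polarity is set by the outgroup: the derived state is whichever differs from the outgroup's state, so for IV the derived state is 'no', and for the remaining characters it is 'yes'.
I (derived state 'yes') is shared by all ingroup taxa — unites the whole ingroup.
II (derived state 'yes') is unique to Taxon 9 (autapomorphy; uninformative for grouping).
III: derived state 'yes' in Taxon 3 and Taxon 9 only — synapomorphy for {Taxon 3, Taxon 9}.
Only Taxon 3, Taxon 7, and Taxon 9 show the derived state 'no' for IV, supporting them as a clade.
V: derived state 'yes' in Taxon 3 only — an autapomorphy, so it tells us nothing about relationships among taxa.
Most parsimonious ingroup topology: ((Taxon 7,(Taxon 3,Taxon 9)),Taxon 8).
Taxon 3 and Taxon 9 share a more recent common ancestor with each other than either does with Taxon 8, so Taxon 8 is the least closely related of the three.

Taxon 8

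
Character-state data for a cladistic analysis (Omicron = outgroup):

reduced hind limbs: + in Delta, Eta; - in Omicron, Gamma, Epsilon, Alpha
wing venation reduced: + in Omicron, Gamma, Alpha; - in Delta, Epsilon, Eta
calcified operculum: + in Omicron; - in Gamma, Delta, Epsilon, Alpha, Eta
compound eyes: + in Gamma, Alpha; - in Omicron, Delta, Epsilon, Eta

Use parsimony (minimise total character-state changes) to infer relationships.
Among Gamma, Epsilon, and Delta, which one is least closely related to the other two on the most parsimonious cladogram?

Gamma

Character polarity is set by the outgroup: the derived state is whichever differs from the outgroup's state, so for wing venation reduced, calcified operculum the derived state is '-', and for the remaining characters it is '+'.
Only Delta and Eta show the derived state '+' for reduced hind limbs, supporting them as a clade.
wing venation reduced (derived state '-') is shared by Delta, Epsilon, and Eta — a synapomorphy uniting that clade.
calcified operculum (derived state '-') is shared by all ingroup taxa — unites the whole ingroup.
compound eyes: derived state '+' in Alpha and Gamma only — synapomorphy for {Alpha, Gamma}.
Most parsimonious ingroup topology: ((Gamma,Alpha),((Delta,Eta),Epsilon)).
Delta and Epsilon share a more recent common ancestor with each other than either does with Gamma, so Gamma is the least closely related of the three.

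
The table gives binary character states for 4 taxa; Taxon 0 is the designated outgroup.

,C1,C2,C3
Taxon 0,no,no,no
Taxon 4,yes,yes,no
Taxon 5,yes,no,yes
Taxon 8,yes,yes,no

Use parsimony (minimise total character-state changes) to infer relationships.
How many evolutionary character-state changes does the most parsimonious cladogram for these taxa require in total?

3

The outgroup has state 'no' for every character, so 'yes' is the derived state throughout.
C1 (derived state 'yes') is shared by all ingroup taxa — unites the whole ingroup.
C2: derived state 'yes' in Taxon 4 and Taxon 8 only — synapomorphy for {Taxon 4, Taxon 8}.
C3: derived state 'yes' in Taxon 5 only — an autapomorphy, so it tells us nothing about relationships among taxa.
Most parsimonious ingroup topology: ((Taxon 4,Taxon 8),Taxon 5).
Changes per character on this tree: C1: 1; C2: 1; C3: 1.
Total = 3.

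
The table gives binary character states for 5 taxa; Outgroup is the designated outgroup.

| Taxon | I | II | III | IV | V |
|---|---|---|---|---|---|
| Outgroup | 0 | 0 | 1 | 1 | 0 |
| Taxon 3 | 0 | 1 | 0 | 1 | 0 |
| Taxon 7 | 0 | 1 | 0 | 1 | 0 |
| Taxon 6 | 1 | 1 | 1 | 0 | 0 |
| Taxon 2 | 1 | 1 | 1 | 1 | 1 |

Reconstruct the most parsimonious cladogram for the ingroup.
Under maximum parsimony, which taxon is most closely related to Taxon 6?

Taxon 2

Character polarity is set by the outgroup: the derived state is whichever differs from the outgroup's state, so for III, IV the derived state is '0', and for the remaining characters it is '1'.
Only Taxon 2 and Taxon 6 show the derived state '1' for I, supporting them as a clade.
All ingroup taxa share the derived state '1' for II; it defines the ingroup but does not resolve relationships within it.
III (derived state '0') is shared by Taxon 3 and Taxon 7 — a synapomorphy uniting that clade.
IV: derived state '0' in Taxon 6 only — an autapomorphy, so it tells us nothing about relationships among taxa.
V (derived state '1') is unique to Taxon 2 (autapomorphy; uninformative for grouping).
Most parsimonious ingroup topology: ((Taxon 3,Taxon 7),(Taxon 6,Taxon 2)).
Taxon 6 and Taxon 2 form a cherry on this tree, so they are sister taxa.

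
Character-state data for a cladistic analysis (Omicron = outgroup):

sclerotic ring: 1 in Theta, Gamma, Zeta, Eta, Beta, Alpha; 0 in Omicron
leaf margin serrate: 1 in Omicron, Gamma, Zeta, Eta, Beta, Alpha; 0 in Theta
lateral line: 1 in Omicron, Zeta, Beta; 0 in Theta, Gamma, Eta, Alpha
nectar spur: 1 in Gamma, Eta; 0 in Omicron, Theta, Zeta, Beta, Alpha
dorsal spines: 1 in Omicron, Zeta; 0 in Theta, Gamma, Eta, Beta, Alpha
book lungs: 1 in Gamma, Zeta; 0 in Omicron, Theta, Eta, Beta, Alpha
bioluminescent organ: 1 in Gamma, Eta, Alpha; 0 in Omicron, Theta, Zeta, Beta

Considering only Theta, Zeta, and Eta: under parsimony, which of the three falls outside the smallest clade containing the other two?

Zeta

Character polarity is set by the outgroup: the derived state is whichever differs from the outgroup's state, so for leaf margin serrate, lateral line, dorsal spines the derived state is '0', and for the remaining characters it is '1'.
sclerotic ring (derived state '1') is shared by all ingroup taxa — unites the whole ingroup.
leaf margin serrate: derived state '0' in Theta only — an autapomorphy, so it tells us nothing about relationships among taxa.
Only Alpha, Eta, Gamma, and Theta show the derived state '0' for lateral line, supporting them as a clade.
nectar spur: derived state '1' in Eta and Gamma only — synapomorphy for {Eta, Gamma}.
dorsal spines (derived state '0') is shared by Alpha, Beta, Eta, Gamma, and Theta — a synapomorphy uniting that clade.
book lungs groups Gamma and Zeta, which is incompatible with the clades supported by the remaining characters; treating it as convergent (homoplasy) costs fewer steps than any alternative tree.
bioluminescent organ (derived state '1') is shared by Alpha, Eta, and Gamma — a synapomorphy uniting that clade.
Most parsimonious ingroup topology: (((Theta,((Gamma,Eta),Alpha)),Beta),Zeta).
Eta and Theta share a more recent common ancestor with each other than either does with Zeta, so Zeta is the least closely related of the three.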